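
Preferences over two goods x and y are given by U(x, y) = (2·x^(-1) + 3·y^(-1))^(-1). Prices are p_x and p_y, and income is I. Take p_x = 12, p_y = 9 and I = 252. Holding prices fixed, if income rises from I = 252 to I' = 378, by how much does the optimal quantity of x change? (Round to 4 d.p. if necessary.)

With the ratio pinned down, the budget gives x* = I/(p_x + p_y·(y/x)) and y* = (y/x)·x*.
Numerically y/x = 1.414214, so x* = 252/(12 + 9·1.414214) = 10.1909.
At I' = 378: x* = 15.2864. Change: 15.2864 − 10.1909 = 5.0955.

Δx* = 5.0955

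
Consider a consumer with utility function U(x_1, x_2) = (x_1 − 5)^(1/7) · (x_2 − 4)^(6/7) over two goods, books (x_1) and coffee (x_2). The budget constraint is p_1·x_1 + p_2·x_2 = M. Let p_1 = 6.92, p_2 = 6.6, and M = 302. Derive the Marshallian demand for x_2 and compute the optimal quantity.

x_2* = 35.2987

Let x_1' = x_1−5, x_2' = x_2−4. MRS = (1/6)·x_2'/x_1' = p_1/p_2.
After buying the subsistence bundle (5, 4), a share 1/7 of the remaining income goes to x_1: x_1* = 5 + 1/7·(M − 5p_1 − 4p_2)/p_1.
Discretionary income = 302 − 5·6.92 − 4·6.6 = 241; x_2* = 4 + 6/7·241/6.6 = 35.2987.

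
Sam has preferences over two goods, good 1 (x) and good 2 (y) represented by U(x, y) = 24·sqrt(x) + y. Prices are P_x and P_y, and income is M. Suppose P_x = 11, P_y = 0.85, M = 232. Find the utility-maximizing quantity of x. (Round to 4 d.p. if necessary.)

Utility is quasi-linear in y; the FOC for x is 12/√x = P_x/P_y.
Thus x* = (12·P_y/P_x)² — independent of M — with the rest of income spent on y.
Plugging in: x* = (12·0.85/11)² = 0.8598.

x* = 0.8598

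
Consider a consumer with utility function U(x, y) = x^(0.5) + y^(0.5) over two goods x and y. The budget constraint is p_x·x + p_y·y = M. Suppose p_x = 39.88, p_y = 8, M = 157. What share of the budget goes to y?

share on y = 0.8329

From the CES first-order condition, (y/x)^(0.5) = p_x/p_y.
Hence y/x = (p_x/p_y)^(1/(0.5)), i.e. raised to the 2 power.
Substitute y = (y/x)·x into the budget: x* = M/(p_x + p_y·(y/x)).
Numerically y/x = 24.850225, so x* = 157/(39.88 + 8·24.850225) = 0.6578 and y* = 24.850225·0.6578 = 16.346.
Expenditure on y: 8·16.346 = 130.7678; share = 0.8329.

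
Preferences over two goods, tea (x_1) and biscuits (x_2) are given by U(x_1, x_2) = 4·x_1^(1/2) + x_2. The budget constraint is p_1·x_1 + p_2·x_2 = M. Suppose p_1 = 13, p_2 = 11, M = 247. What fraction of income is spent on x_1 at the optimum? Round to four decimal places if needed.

share on x_1 = 0.1507

Utility is quasi-linear in x_2; the FOC for x_1 is 2/√x_1 = p_1/p_2.
Thus x_1* = (2·p_2/p_1)² — independent of M — with the rest of income spent on x_2.
Plugging in: x_1* = (2·11/13)² = 2.8639, x_2* = 19.0699.
Expenditure on x_1: 13·2.8639 = 37.2308; share = 0.1507.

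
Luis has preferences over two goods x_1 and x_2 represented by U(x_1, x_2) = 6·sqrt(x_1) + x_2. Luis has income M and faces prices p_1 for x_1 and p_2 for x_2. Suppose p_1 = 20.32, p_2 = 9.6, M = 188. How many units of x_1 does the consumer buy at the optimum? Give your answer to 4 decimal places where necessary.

Set MRS = p_1/p_2: 3·x_1^(−1/2) = p_1/p_2.
Thus x_1* = (3·p_2/p_1)² — independent of M — with the rest of income spent on x_2.
Plugging in: x_1* = (3·9.6/20.32)² = 2.0088.

x_1* = 2.0088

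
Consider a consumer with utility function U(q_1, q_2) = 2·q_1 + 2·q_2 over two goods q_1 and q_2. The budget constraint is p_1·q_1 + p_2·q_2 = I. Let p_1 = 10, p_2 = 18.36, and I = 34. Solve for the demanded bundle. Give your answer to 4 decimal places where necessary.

q_1* = 3.4, q_2* = 0

Perfect substitutes: compare marginal utility per dollar. 2/p_1 vs 2/p_2 → 0.2 vs 0.1089.
q_1 gives more utility per dollar, so spend all income on q_1: q_1* = I/p_1, q_2* = 0.
Numerically: q_1* = 3.4, q_2* = 0.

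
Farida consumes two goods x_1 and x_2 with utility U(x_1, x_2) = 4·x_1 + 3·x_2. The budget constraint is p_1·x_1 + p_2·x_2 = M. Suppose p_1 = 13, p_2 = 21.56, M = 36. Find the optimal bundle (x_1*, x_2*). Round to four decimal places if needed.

x_1* = 2.7692, x_2* = 0

Perfect substitutes: compare marginal utility per dollar. 4/p_1 vs 3/p_2 → 0.3077 vs 0.1391.
x_1 gives more utility per dollar, so spend all income on x_1: x_1* = M/p_1, x_2* = 0.
Numerically: x_1* = 2.7692, x_2* = 0.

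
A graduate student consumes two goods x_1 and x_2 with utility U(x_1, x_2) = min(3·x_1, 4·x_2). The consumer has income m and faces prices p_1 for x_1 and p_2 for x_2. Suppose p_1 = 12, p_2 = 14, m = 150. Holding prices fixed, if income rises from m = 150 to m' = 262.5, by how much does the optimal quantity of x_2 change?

Leontief preferences: the optimum is at the kink where x_1/4 = x_2/3, i.e. x_2 = (3/4)·x_1.
Budget: p_1·x_1 + p_2·(3/4)·x_1 = m, so (4·p_1 + 3·p_2)·x_1 = 4·m.
Demand: x_1*(p_1,p_2,m) = 4·m/(4·p_1 + 3·p_2), x_2* = 3·m/(4·p_1 + 3·p_2).
Here 4·12 + 3·14 = 90, giving x_2* = 5.
At m' = 262.5: x_2* = 8.75. Change: 8.75 − 5 = 3.75.

Δx_2* = 3.75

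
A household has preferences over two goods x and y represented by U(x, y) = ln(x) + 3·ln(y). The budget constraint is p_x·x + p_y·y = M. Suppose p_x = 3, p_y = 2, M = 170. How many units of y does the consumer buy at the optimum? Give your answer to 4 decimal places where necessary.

Demand: x*(p_x,p_y,M) = 0.25·M/p_x and y* = 0.75·M/p_y.
At p_x=3, p_y=2, M=170: y* = 0.75·170/2 = 63.75.

y* = 63.75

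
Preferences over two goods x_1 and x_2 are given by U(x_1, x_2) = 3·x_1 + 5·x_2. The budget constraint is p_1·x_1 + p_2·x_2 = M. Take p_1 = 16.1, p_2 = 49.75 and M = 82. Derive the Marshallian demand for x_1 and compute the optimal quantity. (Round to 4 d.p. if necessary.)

Perfect substitutes: compare marginal utility per dollar. 3/p_1 vs 5/p_2 → 0.1863 vs 0.1005.
x_1 gives more utility per dollar, so spend all income on x_1: x_1* = M/p_1, x_2* = 0.
Numerically: x_1* = 5.0932, x_2* = 0.

x_1* = 5.0932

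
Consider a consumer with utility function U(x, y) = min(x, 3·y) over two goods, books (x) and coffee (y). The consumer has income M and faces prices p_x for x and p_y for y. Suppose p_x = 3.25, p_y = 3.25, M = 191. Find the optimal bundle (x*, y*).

x* = 44.0769, y* = 14.6923

With perfect complements, no substitution: consume in ratio x:y = 3:1.
Budget: p_x·x + p_y·(1/3)·x = M, so (3·p_x + p_y)·x = 3·M.
Demand: x*(p_x,p_y,M) = 3·M/(3·p_x + p_y), y* = M/(3·p_x + p_y).
Here 3·3.25 + 3.25 = 13, giving x* = 44.0769 and y* = 14.6923.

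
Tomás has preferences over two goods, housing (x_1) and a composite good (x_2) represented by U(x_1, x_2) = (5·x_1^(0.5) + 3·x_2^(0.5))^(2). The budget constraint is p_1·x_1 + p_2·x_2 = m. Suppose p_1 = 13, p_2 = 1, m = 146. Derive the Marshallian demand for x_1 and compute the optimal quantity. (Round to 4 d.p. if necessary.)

MU_x_1 ∝ 5·x_1^(-0.5), MU_x_2 ∝ 3·x_2^(-0.5), so MRS = (5/3)·(x_2/x_1)^(0.5) = p_1/p_2.
Hence x_2/x_1 = ((3/5)·p_1/p_2)^(1/(0.5)), i.e. raised to the 2 power.
Substitute x_2 = (x_2/x_1)·x_1 into the budget: x_1* = m/(p_1 + p_2·(x_2/x_1)).
Numerically x_2/x_1 = 60.84, so x_1* = 146/(13 + 1·60.84) = 1.9772.

x_1* = 1.9772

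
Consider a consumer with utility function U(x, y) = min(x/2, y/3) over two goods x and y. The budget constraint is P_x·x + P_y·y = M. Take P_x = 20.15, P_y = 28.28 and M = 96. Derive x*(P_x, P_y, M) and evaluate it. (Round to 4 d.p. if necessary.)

x* = 1.5343

Leontief preferences: the optimum is at the kink where x/2 = y/3, i.e. y = (3/2)·x.
Budget: P_x·x + P_y·(3/2)·x = M, so (2·P_x + 3·P_y)·x = 2·M.
Demand: x*(P_x,P_y,M) = 2·M/(2·P_x + 3·P_y), y* = 3·M/(2·P_x + 3·P_y).
Here 2·20.15 + 3·28.28 = 125.14, giving x* = 1.5343.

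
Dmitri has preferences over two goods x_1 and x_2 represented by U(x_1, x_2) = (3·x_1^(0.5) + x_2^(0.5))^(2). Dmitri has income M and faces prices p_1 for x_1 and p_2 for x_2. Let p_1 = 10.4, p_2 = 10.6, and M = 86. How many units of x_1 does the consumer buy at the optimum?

MU_x_1 ∝ 3·x_1^(-0.5), MU_x_2 ∝ x_2^(-0.5), so MRS = 3·(x_2/x_1)^(0.5) = p_1/p_2.
Solve for the ratio: x_2/x_1 = [(1/3)·p_1/p_2]^(2).
Substitute x_2 = (x_2/x_1)·x_1 into the budget: x_1* = M/(p_1 + p_2·(x_2/x_1)).
Numerically x_2/x_1 = 0.106958, so x_1* = 86/(10.4 + 10.6·0.106958) = 7.4564.

x_1* = 7.4564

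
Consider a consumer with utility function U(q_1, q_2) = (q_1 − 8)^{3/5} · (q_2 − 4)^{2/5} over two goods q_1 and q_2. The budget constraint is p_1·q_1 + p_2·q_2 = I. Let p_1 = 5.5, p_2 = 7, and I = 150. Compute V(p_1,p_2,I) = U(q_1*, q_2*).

This is Cobb-Douglas in (q_1−8, q_2−4): tangency gives 0.6·p_2·(q_2−4) = 0.4·p_1·(q_1−8).
After buying the subsistence bundle (8, 4), a share 0.6 of the remaining income goes to q_1: q_1* = 8 + 0.6·(I − 8p_1 − 4p_2)/p_1.
Discretionary income = 150 − 8·5.5 − 4·7 = 78; q_1* = 8 + 0.6·78/5.5 = 16.5091; q_2* = 4 + 0.4·78/7 = 8.4571.
Utility at the optimum: U(16.5091, 8.4571) = 6.5698.

V = 6.5698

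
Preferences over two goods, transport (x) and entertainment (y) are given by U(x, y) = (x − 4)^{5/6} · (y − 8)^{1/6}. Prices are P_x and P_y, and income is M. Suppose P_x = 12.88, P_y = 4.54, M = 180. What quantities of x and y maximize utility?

x* = 9.9627, y* = 11.3833

After buying the subsistence bundle (4, 8), a share 5/6 of the remaining income goes to x: x* = 4 + 5/6·(M − 4P_x − 8P_y)/P_x.
Discretionary income = 180 − 4·12.88 − 8·4.54 = 92.16; x* = 4 + 5/6·92.16/12.88 = 9.9627; y* = 8 + 1/6·92.16/4.54 = 11.3833.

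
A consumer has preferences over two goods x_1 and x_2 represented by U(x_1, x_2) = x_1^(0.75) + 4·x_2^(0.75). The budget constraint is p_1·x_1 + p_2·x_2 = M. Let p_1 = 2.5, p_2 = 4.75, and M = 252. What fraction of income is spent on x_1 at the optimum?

MU_x_1 ∝ x_1^(-0.25), MU_x_2 ∝ 4·x_2^(-0.25), so MRS = (1/4)·(x_2/x_1)^(0.25) = p_1/p_2.
Solve for the ratio: x_2/x_1 = [4·p_1/p_2]^(4).
Substitute x_2 = (x_2/x_1)·x_1 into the budget: x_1* = M/(p_1 + p_2·(x_2/x_1)).
Numerically x_2/x_1 = 19.643803, so x_1* = 252/(2.5 + 4.75·19.643803) = 2.6303 and x_2* = 19.643803·2.6303 = 51.6683.
Expenditure on x_1: 2.5·2.6303 = 6.5756; share = 0.0261.

share on x_1 = 0.0261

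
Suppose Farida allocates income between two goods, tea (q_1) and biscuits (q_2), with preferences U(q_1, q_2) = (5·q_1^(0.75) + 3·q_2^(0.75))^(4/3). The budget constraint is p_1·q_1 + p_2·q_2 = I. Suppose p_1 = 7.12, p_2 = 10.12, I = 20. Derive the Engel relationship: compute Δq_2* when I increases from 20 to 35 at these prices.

MRS = MU_q_1/MU_q_2 = (5/3)·(q_2/q_1)^(0.25). Set equal to p_1/p_2.
Hence q_2/q_1 = ((3/5)·p_1/p_2)^(1/(0.25)), i.e. raised to the 4 power.
With the ratio pinned down, the budget gives q_1* = I/(p_1 + p_2·(q_2/q_1)) and q_2* = (q_2/q_1)·q_1*.
Numerically q_2/q_1 = 0.031754, so q_1* = 20/(7.12 + 10.12·0.031754) = 2.6877 and q_2* = 0.031754·2.6877 = 0.0853.
At I' = 35: q_2* = 0.1494. Change: 0.1494 − 0.0853 = 0.064.

Δq_2* = 0.064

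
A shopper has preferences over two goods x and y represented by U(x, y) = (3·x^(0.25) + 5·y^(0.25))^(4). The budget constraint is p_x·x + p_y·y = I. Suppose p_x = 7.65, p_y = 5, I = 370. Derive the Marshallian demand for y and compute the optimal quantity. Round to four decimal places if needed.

MRS = MU_x/MU_y = (3/5)·(y/x)^(0.75). Set equal to p_x/p_y.
Solve for the ratio: y/x = [(5/3)·p_x/p_y]^(4/3).
Substitute y = (y/x)·x into the budget: x* = I/(p_x + p_y·(y/x)).
Numerically y/x = 3.483803, so x* = 370/(7.65 + 5·3.483803) = 14.7593 and y* = 3.483803·14.7593 = 51.4183.

y* = 51.4183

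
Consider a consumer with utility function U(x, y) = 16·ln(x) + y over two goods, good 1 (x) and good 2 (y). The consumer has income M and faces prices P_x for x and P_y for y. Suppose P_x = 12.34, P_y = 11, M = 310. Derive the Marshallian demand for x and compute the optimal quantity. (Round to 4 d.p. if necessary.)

x* = 14.2626

So x*(P_x,P_y) = 16·P_y/P_x, independent of income; and y* = (M − 16·P_y)/P_y.
At the given prices: x* = 16·11/12.34 = 14.2626.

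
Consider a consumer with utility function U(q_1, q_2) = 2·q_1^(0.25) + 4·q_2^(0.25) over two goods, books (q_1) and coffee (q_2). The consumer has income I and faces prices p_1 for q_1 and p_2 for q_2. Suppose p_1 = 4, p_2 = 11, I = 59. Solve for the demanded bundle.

q_1* = 5.2705, q_2* = 3.4471

Substitute q_2 = (q_2/q_1)·q_1 into the budget: q_1* = I/(p_1 + p_2·(q_2/q_1)).
Numerically q_2/q_1 = 0.654028, so q_1* = 59/(4 + 11·0.654028) = 5.2705 and q_2* = 0.654028·5.2705 = 3.4471.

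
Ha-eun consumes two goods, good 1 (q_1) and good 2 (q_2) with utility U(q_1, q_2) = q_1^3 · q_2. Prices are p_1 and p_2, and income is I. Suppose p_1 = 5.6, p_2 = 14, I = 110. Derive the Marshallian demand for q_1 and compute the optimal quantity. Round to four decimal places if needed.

The MRS is 3·q_2/q_1. Set MRS = p_1/p_2.
So 3·p_2·q_2 = p_1·q_1; combined with the budget, a share 0.75 of income goes to q_1.
Demand: q_1*(p_1,p_2,I) = 0.75·I/p_1 and q_2* = 0.25·I/p_2.
At p_1=5.6, p_2=14, I=110: q_1* = 0.75·110/5.6 = 14.7321.

q_1* = 14.7321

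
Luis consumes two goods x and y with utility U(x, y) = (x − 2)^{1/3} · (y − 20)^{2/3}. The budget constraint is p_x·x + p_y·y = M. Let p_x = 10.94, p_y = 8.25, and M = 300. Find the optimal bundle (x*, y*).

x* = 5.4467, y* = 29.141

Let x' = x−2, y' = y−20. MRS = (1/2)·y'/x' = p_x/p_y.
After buying the subsistence bundle (2, 20), a share 1/3 of the remaining income goes to x: x* = 2 + 1/3·(M − 2p_x − 20p_y)/p_x.
Discretionary income = 300 − 2·10.94 − 20·8.25 = 113.12; x* = 2 + 1/3·113.12/10.94 = 5.4467; y* = 20 + 2/3·113.12/8.25 = 29.141.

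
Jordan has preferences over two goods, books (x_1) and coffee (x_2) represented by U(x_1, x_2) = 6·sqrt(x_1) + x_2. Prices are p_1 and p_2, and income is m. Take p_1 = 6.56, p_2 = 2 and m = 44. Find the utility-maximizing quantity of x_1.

x_1* = 0.8366

Utility is quasi-linear in x_2; the FOC for x_1 is 3/√x_1 = p_1/p_2.
Solve: √x_1 = 3·p_2/p_1, so x_1*(p_1,p_2) = (3·p_2/p_1)², and x_2* = (m − p_1·x_1*)/p_2.
Plugging in: x_1* = (3·2/6.56)² = 0.8366.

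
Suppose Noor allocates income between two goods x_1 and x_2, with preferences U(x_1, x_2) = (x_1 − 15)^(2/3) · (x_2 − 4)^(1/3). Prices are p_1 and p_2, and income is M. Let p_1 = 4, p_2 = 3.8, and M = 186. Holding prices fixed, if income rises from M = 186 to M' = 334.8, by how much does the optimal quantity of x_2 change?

Δx_2* = 13.0526

Let x_1' = x_1−15, x_2' = x_2−4. MRS = 2·x_2'/x_1' = p_1/p_2.
After buying the subsistence bundle (15, 4), a share 2/3 of the remaining income goes to x_1: x_1* = 15 + 2/3·(M − 15p_1 − 4p_2)/p_1.
Discretionary income = 186 − 15·4 − 4·3.8 = 110.8; x_2* = 4 + 1/3·110.8/3.8 = 13.7193.
At M' = 334.8: x_2* = 26.7719. Change: 26.7719 − 13.7193 = 13.0526.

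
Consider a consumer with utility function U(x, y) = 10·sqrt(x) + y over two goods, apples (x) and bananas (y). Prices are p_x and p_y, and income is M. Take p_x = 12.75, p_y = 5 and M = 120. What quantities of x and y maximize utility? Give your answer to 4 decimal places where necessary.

MU_x = 5/√x, MU_y = 1. Tangency: 5/√x = p_x/p_y.
Solve: √x = 5·p_y/p_x, so x*(p_x,p_y) = (5·p_y/p_x)², and y* = (M − p_x·x*)/p_y.
Plugging in: x* = (5·5/12.75)² = 3.8447, y* = 14.1961.

x* = 3.8447, y* = 14.1961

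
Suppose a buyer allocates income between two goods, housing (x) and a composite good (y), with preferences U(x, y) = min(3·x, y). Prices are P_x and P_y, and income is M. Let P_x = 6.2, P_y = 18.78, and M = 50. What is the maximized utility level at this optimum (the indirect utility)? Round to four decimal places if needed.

Leontief preferences: the optimum is at the kink where x/1 = y/3, i.e. y = 3·x.
Budget: P_x·x + P_y·3·x = M, so (P_x + 3·P_y)·x = M.
Demand: x*(P_x,P_y,M) = M/(P_x + 3·P_y), y* = 3·M/(P_x + 3·P_y).
Here 6.2 + 3·18.78 = 62.54, giving x* = 0.7995 and y* = 2.3985.
Utility at the optimum: U(0.7995, 2.3985) = 2.3985.

V = 2.3985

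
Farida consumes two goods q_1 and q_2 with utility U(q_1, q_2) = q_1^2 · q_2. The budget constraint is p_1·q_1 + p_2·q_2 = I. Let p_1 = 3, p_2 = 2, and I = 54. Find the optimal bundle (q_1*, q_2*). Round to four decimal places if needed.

q_1* = 12, q_2* = 9

Tangency: MRS = 2·q_2/q_1 = p_1/p_2.
So 2·p_2·q_2 = p_1·q_1; combined with the budget, a share 2/3 of income goes to q_1.
Demand: q_1*(p_1,p_2,I) = 2/3·I/p_1 and q_2* = 1/3·I/p_2.
At p_1=3, p_2=2, I=54: q_1* = 2/3·54/3 = 12, q_2* = 9.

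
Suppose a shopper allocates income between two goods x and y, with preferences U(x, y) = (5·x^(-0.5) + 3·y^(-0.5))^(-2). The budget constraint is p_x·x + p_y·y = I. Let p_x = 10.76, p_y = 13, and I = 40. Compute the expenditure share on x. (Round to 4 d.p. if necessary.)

share on x = 0.5689

MRS = MU_x/MU_y = (5/3)·(y/x)^(1.5). Set equal to p_x/p_y.
Solve for the ratio: y/x = [(3/5)·p_x/p_y]^(2/3).
With the ratio pinned down, the budget gives x* = I/(p_x + p_y·(y/x)) and y* = (y/x)·x*.
Numerically y/x = 0.627114, so x* = 40/(10.76 + 13·0.627114) = 2.115 and y* = 0.627114·2.115 = 1.3263.
Expenditure on x: 10.76·2.115 = 22.7575; share = 0.5689.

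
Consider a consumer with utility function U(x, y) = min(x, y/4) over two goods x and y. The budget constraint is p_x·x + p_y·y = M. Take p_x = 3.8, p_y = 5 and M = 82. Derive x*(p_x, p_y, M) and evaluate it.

x* = 3.4454

Leontief preferences: the optimum is at the kink where x/1 = y/4, i.e. y = 4·x.
Budget: p_x·x + p_y·4·x = M, so (p_x + 4·p_y)·x = M.
Demand: x*(p_x,p_y,M) = M/(p_x + 4·p_y), y* = 4·M/(p_x + 4·p_y).
Here 3.8 + 4·5 = 23.8, giving x* = 3.4454.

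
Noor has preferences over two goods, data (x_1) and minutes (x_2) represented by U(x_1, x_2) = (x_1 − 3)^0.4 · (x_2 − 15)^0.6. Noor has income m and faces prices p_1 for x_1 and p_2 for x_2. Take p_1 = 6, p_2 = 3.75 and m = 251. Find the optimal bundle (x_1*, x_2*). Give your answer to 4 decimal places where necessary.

x_1* = 14.7833, x_2* = 43.28

MRS = (2/3)·(x_2−15)/(x_1−3). Tangency with p_1/p_2 gives x_2−15 = (3/2)·(p_1/p_2)·(x_1−3).
Substituting into the budget: x_1* = 3 + 0.4·(m − 3·p_1 − 15·p_2)/p_1, and x_2* = 15 + 0.6·(…)/p_2.
Discretionary income = 251 − 3·6 − 15·3.75 = 176.75; x_1* = 3 + 0.4·176.75/6 = 14.7833; x_2* = 15 + 0.6·176.75/3.75 = 43.28.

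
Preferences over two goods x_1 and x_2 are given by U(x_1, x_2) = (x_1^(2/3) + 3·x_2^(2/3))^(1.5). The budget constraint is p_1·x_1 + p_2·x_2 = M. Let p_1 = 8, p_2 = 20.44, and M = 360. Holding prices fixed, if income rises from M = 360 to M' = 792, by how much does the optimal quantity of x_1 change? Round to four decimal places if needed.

From the CES first-order condition, (1/3)·(x_2/x_1)^(1/3) = p_1/p_2.
Solve for the ratio: x_2/x_1 = [3·p_1/p_2]^(3).
Substitute x_2 = (x_2/x_1)·x_1 into the budget: x_1* = M/(p_1 + p_2·(x_2/x_1)).
Numerically x_2/x_1 = 1.618792, so x_1* = 360/(8 + 20.44·1.618792) = 8.7617.
At M' = 792: x_1* = 19.2756. Change: 19.2756 − 8.7617 = 10.514.

Δx_1* = 10.514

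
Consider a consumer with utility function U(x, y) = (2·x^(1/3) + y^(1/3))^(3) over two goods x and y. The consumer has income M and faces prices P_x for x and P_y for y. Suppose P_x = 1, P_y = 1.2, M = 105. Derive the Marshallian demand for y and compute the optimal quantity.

y* = 21.3499

From the CES first-order condition, 2·(y/x)^(2/3) = P_x/P_y.
Hence y/x = ((1/2)·P_x/P_y)^(1/(2/3)), i.e. raised to the 1.5 power.
With the ratio pinned down, the budget gives x* = M/(P_x + P_y·(y/x)) and y* = (y/x)·x*.
Numerically y/x = 0.268957, so x* = 105/(1 + 1.2·0.268957) = 79.3802 and y* = 0.268957·79.3802 = 21.3499.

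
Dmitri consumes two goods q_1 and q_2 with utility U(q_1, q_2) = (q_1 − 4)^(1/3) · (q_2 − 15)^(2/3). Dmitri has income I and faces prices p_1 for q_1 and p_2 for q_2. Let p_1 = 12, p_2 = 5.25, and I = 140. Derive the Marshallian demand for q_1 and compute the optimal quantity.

Substituting into the budget: q_1* = 4 + 1/3·(I − 4·p_1 − 15·p_2)/p_1, and q_2* = 15 + 2/3·(…)/p_2.
Discretionary income = 140 − 4·12 − 15·5.25 = 13.25; q_1* = 4 + 1/3·13.25/12 = 4.3681.

q_1* = 4.3681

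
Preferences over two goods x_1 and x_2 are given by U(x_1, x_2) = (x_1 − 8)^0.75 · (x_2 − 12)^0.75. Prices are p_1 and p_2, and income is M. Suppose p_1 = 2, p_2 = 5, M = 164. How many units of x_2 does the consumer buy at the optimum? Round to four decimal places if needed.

x_2* = 20.8

MRS = (x_2−12)/(x_1−8). Tangency with p_1/p_2 gives x_2−12 = (p_1/p_2)·(x_1−8).
Substituting into the budget: x_1* = 8 + 0.5·(M − 8·p_1 − 12·p_2)/p_1, and x_2* = 12 + 0.5·(…)/p_2.
Discretionary income = 164 − 8·2 − 12·5 = 88; x_2* = 12 + 0.5·88/5 = 20.8.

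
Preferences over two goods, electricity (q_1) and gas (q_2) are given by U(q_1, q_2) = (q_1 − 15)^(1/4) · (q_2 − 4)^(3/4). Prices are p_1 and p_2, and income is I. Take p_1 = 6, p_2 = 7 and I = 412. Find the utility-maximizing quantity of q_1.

q_1* = 27.25

After buying the subsistence bundle (15, 4), a share 0.25 of the remaining income goes to q_1: q_1* = 15 + 0.25·(I − 15p_1 − 4p_2)/p_1.
Discretionary income = 412 − 15·6 − 4·7 = 294; q_1* = 15 + 0.25·294/6 = 27.25.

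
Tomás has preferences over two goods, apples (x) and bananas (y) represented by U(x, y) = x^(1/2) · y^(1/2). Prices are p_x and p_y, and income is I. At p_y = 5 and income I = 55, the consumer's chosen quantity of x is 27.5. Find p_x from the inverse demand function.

MU_x/MU_y = (0.5·y)/(0.5·x); tangency sets this equal to p_x/p_y.
So 0.5·p_y·y = 0.5·p_x·x; combined with the budget, a share 0.5 of income goes to x.
Demand: x*(p_x,p_y,I) = 0.5·I/p_x and y* = 0.5·I/p_y.
Set x* = 27.5 in the demand function and solve for p_x: p_x = 1.

p_x = 1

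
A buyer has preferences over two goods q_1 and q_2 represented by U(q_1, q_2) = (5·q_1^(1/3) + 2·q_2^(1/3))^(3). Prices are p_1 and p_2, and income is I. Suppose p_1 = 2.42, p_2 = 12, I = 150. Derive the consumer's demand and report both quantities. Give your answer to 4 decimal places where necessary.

q_1* = 55.6601, q_2* = 1.2752

From the CES first-order condition, (5/2)·(q_2/q_1)^(2/3) = p_1/p_2.
Solve for the ratio: q_2/q_1 = [(2/5)·p_1/p_2]^(1.5).
With the ratio pinned down, the budget gives q_1* = I/(p_1 + p_2·(q_2/q_1)) and q_2* = (q_2/q_1)·q_1*.
Numerically q_2/q_1 = 0.022911, so q_1* = 150/(2.42 + 12·0.022911) = 55.6601 and q_2* = 0.022911·55.6601 = 1.2752.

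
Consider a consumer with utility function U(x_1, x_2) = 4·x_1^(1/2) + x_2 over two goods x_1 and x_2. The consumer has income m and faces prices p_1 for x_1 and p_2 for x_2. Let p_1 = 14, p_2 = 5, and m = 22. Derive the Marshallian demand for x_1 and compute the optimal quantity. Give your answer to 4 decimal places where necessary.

MU_x_1 = 2/√x_1, MU_x_2 = 1. Tangency: 2/√x_1 = p_1/p_2.
Solve: √x_1 = 2·p_2/p_1, so x_1*(p_1,p_2) = (2·p_2/p_1)², and x_2* = (m − p_1·x_1*)/p_2.
Plugging in: x_1* = (2·5/14)² = 0.5102.

x_1* = 0.5102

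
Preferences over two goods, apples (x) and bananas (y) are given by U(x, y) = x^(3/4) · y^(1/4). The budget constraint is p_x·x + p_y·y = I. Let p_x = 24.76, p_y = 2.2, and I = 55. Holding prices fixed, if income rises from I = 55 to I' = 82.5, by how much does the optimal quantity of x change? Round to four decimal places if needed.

Tangency: MRS = 3·y/x = p_x/p_y.
Rearranging, p_y·y = (1/3)·p_x·x. Substituting into the budget gives p_x·x·(1 + (1/3)) = I.
Demand: x*(p_x,p_y,I) = 0.75·I/p_x and y* = 0.25·I/p_y.
At p_x=24.76, p_y=2.2, I=55: x* = 0.75·55/24.76 = 1.666.
At I' = 82.5: x* = 2.499. Change: 2.499 − 1.666 = 0.833.

Δx* = 0.833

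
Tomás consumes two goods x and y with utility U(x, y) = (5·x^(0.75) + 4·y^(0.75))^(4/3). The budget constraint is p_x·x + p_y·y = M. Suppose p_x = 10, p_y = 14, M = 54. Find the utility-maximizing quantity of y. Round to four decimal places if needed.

y* = 0.501

MRS = MU_x/MU_y = (5/4)·(y/x)^(0.25). Set equal to p_x/p_y.
Solve for the ratio: y/x = [(4/5)·p_x/p_y]^(4).
With the ratio pinned down, the budget gives x* = M/(p_x + p_y·(y/x)) and y* = (y/x)·x*.
Numerically y/x = 0.106622, so x* = 54/(10 + 14·0.106622) = 4.6986 and y* = 0.106622·4.6986 = 0.501.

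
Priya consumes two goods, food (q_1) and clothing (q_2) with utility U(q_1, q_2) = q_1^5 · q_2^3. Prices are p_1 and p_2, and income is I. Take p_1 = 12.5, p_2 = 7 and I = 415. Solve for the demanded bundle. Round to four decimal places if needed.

q_1* = 20.75, q_2* = 22.2321

Demand: q_1*(p_1,p_2,I) = 0.625·I/p_1 and q_2* = 0.375·I/p_2.
At p_1=12.5, p_2=7, I=415: q_1* = 0.625·415/12.5 = 20.75, q_2* = 22.2321.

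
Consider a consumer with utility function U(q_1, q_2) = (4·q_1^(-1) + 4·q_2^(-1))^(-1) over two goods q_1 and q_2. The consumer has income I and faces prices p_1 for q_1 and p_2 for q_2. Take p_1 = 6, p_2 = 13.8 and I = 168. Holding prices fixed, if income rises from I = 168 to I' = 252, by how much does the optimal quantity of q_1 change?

Numerically q_2/q_1 = 0.65938, so q_1* = 168/(6 + 13.8·0.65938) = 11.1262.
At I' = 252: q_1* = 16.6893. Change: 16.6893 − 11.1262 = 5.5631.

Δq_1* = 5.5631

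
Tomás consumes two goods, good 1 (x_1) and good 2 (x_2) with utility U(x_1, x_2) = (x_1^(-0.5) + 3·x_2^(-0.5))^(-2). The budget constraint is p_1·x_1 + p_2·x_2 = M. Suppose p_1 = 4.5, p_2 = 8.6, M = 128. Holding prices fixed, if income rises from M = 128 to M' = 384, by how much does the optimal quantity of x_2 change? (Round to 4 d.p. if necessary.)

Δx_2* = 21.4556

MU_x_1 ∝ x_1^(-1.5), MU_x_2 ∝ 3·x_2^(-1.5), so MRS = (1/3)·(x_2/x_1)^(1.5) = p_1/p_2.
Hence x_2/x_1 = (3·p_1/p_2)^(1/(1.5)), i.e. raised to the 2/3 power.
With the ratio pinned down, the budget gives x_1* = M/(p_1 + p_2·(x_2/x_1)) and x_2* = (x_2/x_1)·x_1*.
Numerically x_2/x_1 = 1.350694, so x_1* = 128/(4.5 + 8.6·1.350694) = 7.9424 and x_2* = 1.350694·7.9424 = 10.7278.
At M' = 384: x_2* = 32.1834. Change: 32.1834 − 10.7278 = 21.4556.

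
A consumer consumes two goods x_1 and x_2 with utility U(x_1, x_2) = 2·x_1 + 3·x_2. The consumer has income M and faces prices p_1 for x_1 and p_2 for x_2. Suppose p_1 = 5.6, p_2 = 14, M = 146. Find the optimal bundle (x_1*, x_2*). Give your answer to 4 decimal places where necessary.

Perfect substitutes: compare marginal utility per dollar. 2/p_1 vs 3/p_2 → 0.3571 vs 0.2143.
x_1 gives more utility per dollar, so spend all income on x_1: x_1* = M/p_1, x_2* = 0.
Numerically: x_1* = 26.0714, x_2* = 0.

x_1* = 26.0714, x_2* = 0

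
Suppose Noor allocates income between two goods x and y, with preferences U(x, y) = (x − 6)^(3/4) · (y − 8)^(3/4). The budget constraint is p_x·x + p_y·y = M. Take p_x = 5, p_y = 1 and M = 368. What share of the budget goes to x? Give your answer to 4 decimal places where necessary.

share on x = 0.5299

Let x' = x−6, y' = y−8. MRS = y'/x' = p_x/p_y.
After buying the subsistence bundle (6, 8), a share 0.5 of the remaining income goes to x: x* = 6 + 0.5·(M − 6p_x − 8p_y)/p_x.
Discretionary income = 368 − 6·5 − 8·1 = 330; x* = 6 + 0.5·330/5 = 39; y* = 8 + 0.5·330/1 = 173.
Expenditure on x: 5·39 = 195; share = 0.5299.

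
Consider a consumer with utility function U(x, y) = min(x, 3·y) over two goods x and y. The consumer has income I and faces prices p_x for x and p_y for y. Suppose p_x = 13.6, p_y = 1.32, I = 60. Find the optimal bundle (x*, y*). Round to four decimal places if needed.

Leontief preferences: the optimum is at the kink where x/3 = y/1, i.e. y = (1/3)·x.
Budget: p_x·x + p_y·(1/3)·x = I, so (3·p_x + p_y)·x = 3·I.
Demand: x*(p_x,p_y,I) = 3·I/(3·p_x + p_y), y* = I/(3·p_x + p_y).
Here 3·13.6 + 1.32 = 42.12, giving x* = 4.2735 and y* = 1.4245.

x* = 4.2735, y* = 1.4245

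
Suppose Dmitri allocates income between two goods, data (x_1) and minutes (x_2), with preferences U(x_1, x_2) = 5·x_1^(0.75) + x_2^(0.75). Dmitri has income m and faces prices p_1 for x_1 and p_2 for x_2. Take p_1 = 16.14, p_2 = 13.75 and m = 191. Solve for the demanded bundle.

MU_x_1 ∝ 5·x_1^(-0.25), MU_x_2 ∝ x_2^(-0.25), so MRS = 5·(x_2/x_1)^(0.25) = p_1/p_2.
Solve for the ratio: x_2/x_1 = [(1/5)·p_1/p_2]^(4).
With the ratio pinned down, the budget gives x_1* = m/(p_1 + p_2·(x_2/x_1)) and x_2* = (x_2/x_1)·x_1*.
Numerically x_2/x_1 = 0.003038, so x_1* = 191/(16.14 + 13.75·0.003038) = 11.8034 and x_2* = 0.003038·11.8034 = 0.0359.

x_1* = 11.8034, x_2* = 0.0359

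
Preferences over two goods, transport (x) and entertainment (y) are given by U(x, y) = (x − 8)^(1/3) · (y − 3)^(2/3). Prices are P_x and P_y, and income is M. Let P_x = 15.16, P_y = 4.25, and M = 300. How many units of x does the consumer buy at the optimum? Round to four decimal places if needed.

Let x' = x−8, y' = y−3. MRS = (1/2)·y'/x' = P_x/P_y.
Substituting into the budget: x* = 8 + 1/3·(M − 8·P_x − 3·P_y)/P_x, and y* = 3 + 2/3·(…)/P_y.
Discretionary income = 300 − 8·15.16 − 3·4.25 = 165.97; x* = 8 + 1/3·165.97/15.16 = 11.6493.

x* = 11.6493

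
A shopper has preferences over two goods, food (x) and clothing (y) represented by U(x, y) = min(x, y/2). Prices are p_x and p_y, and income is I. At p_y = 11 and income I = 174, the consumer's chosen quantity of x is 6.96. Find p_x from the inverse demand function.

Leontief preferences: the optimum is at the kink where x/1 = y/2, i.e. y = 2·x.
Budget: p_x·x + p_y·2·x = I, so (p_x + 2·p_y)·x = I.
Demand: x*(p_x,p_y,I) = I/(p_x + 2·p_y), y* = 2·I/(p_x + 2·p_y).
Set x* = 6.96 in the demand function and solve for p_x: p_x = 3.

p_x = 3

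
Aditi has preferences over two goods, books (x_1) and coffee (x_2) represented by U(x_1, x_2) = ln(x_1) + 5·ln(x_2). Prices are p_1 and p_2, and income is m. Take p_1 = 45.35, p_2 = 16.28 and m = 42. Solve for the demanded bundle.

x_1* = 0.1544, x_2* = 2.1499

The MRS is (1/5)·x_2/x_1. Set MRS = p_1/p_2.
So p_2·x_2 = 5·p_1·x_1; combined with the budget, a share 1/6 of income goes to x_1.
Demand: x_1*(p_1,p_2,m) = 1/6·m/p_1 and x_2* = 5/6·m/p_2.
At p_1=45.35, p_2=16.28, m=42: x_1* = 1/6·42/45.35 = 0.1544, x_2* = 2.1499.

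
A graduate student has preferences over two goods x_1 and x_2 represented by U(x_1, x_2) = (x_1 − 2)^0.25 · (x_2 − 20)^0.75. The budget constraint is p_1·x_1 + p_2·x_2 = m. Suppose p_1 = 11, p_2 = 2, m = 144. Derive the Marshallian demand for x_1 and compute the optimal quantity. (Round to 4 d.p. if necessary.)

MRS = (1/3)·(x_2−20)/(x_1−2). Tangency with p_1/p_2 gives x_2−20 = 3·(p_1/p_2)·(x_1−2).
After buying the subsistence bundle (2, 20), a share 0.25 of the remaining income goes to x_1: x_1* = 2 + 0.25·(m − 2p_1 − 20p_2)/p_1.
Discretionary income = 144 − 2·11 − 20·2 = 82; x_1* = 2 + 0.25·82/11 = 3.8636.

x_1* = 3.8636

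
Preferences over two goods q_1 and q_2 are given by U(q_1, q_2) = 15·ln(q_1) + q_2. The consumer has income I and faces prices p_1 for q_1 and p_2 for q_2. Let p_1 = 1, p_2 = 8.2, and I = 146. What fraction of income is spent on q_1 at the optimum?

At the given prices: q_1* = 15·8.2/1 = 123, and q_2* = 2.8049.
Expenditure on q_1: 1·123 = 123; share = 0.8425.

share on q_1 = 0.8425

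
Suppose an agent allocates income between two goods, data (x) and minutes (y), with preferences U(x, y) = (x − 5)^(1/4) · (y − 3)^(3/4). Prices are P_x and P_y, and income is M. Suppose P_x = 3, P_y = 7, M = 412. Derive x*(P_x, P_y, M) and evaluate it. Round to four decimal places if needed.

After buying the subsistence bundle (5, 3), a share 0.25 of the remaining income goes to x: x* = 5 + 0.25·(M − 5P_x − 3P_y)/P_x.
Discretionary income = 412 − 5·3 − 3·7 = 376; x* = 5 + 0.25·376/3 = 36.3333.

x* = 36.3333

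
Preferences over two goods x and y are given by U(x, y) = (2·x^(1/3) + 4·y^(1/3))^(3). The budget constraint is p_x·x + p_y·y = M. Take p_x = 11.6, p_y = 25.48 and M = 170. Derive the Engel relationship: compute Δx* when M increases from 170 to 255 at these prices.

Δx* = 2.5194

From the CES first-order condition, (1/2)·(y/x)^(2/3) = p_x/p_y.
Solve for the ratio: y/x = [2·p_x/p_y]^(1.5).
With the ratio pinned down, the budget gives x* = M/(p_x + p_y·(y/x)) and y* = (y/x)·x*.
Numerically y/x = 0.868826, so x* = 170/(11.6 + 25.48·0.868826) = 5.0389.
At M' = 255: x* = 7.5583. Change: 7.5583 − 5.0389 = 2.5194.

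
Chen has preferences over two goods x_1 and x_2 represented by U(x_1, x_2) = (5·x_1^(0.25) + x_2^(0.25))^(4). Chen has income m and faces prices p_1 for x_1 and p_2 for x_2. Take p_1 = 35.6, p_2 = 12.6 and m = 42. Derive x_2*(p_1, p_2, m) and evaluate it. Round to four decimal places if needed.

x_2* = 0.473

Substitute x_2 = (x_2/x_1)·x_1 into the budget: x_1* = m/(p_1 + p_2·(x_2/x_1)).
Numerically x_2/x_1 = 0.467175, so x_1* = 42/(35.6 + 12.6·0.467175) = 1.0124 and x_2* = 0.467175·1.0124 = 0.473.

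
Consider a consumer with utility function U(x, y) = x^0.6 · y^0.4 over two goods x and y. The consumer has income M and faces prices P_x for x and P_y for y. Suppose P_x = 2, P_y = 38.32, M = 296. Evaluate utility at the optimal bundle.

Tangency: MRS = (3/2)·y/x = P_x/P_y.
Rearranging, P_y·y = (2/3)·P_x·x. Substituting into the budget gives P_x·x·(1 + (2/3)) = M.
Demand: x*(P_x,P_y,M) = 0.6·M/P_x and y* = 0.4·M/P_y.
At P_x=2, P_y=38.32, M=296: x* = 0.6·296/2 = 88.8, y* = 3.0898.
Utility at the optimum: U(88.8, 3.0898) = 23.1749.

V = 23.1749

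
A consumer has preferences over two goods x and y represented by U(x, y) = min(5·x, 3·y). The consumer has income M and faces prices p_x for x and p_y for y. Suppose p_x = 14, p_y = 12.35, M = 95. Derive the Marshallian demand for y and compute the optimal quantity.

y* = 4.5783

Demand: x*(p_x,p_y,M) = 3·M/(3·p_x + 5·p_y), y* = 5·M/(3·p_x + 5·p_y).
Here 3·14 + 5·12.35 = 103.75, giving y* = 4.5783.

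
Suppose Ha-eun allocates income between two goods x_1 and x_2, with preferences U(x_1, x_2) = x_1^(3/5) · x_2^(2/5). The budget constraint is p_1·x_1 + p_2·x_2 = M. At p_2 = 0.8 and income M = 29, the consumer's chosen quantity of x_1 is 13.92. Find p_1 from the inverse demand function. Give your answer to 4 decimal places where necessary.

p_1 = 1.25

MU_x_1/MU_x_2 = (0.6·x_2)/(0.4·x_1); tangency sets this equal to p_1/p_2.
Rearranging, p_2·x_2 = (2/3)·p_1·x_1. Substituting into the budget gives p_1·x_1·(1 + (2/3)) = M.
Demand: x_1*(p_1,p_2,M) = 0.6·M/p_1 and x_2* = 0.4·M/p_2.
Set x_1* = 13.92 in the demand function and solve for p_1: p_1 = 1.25.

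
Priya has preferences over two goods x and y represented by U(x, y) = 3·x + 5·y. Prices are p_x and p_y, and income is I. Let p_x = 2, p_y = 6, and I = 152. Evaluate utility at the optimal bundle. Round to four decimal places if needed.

V = 228

x gives more utility per dollar, so spend all income on x: x* = I/p_x, y* = 0.
Numerically: x* = 76, y* = 0.
Utility at the optimum: U(76, 0) = 228.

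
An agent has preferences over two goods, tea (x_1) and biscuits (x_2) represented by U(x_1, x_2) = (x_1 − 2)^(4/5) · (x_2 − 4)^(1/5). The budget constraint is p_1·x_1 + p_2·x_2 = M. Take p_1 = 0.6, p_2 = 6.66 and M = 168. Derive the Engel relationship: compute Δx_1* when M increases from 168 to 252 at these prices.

Δx_1* = 112

Discretionary income = 168 − 2·0.6 − 4·6.66 = 140.16; x_1* = 2 + 0.8·140.16/0.6 = 188.88.
At M' = 252: x_1* = 300.88. Change: 300.88 − 188.88 = 112.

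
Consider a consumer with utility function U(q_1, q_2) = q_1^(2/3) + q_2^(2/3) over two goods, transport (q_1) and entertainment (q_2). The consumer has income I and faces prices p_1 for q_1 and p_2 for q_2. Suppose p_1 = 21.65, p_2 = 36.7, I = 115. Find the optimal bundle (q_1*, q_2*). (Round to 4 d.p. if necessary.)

q_1* = 3.9405, q_2* = 0.809

Numerically q_2/q_1 = 0.205294, so q_1* = 115/(21.65 + 36.7·0.205294) = 3.9405 and q_2* = 0.205294·3.9405 = 0.809.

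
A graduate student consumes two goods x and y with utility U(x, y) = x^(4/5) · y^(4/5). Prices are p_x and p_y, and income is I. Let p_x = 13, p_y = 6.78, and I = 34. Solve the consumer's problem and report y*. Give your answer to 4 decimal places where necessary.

y* = 2.5074

MU_x/MU_y = (0.8·y)/(0.8·x); tangency sets this equal to p_x/p_y.
Rearranging, p_y·y = p_x·x. Substituting into the budget gives p_x·x·(1 + 1) = I.
Demand: x*(p_x,p_y,I) = 0.5·I/p_x and y* = 0.5·I/p_y.
At p_x=13, p_y=6.78, I=34: y* = 0.5·34/6.78 = 2.5074.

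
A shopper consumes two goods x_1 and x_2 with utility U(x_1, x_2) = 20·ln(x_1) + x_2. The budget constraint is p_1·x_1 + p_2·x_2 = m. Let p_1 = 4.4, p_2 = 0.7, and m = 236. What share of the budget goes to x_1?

Set MRS = p_1/p_2: (20/x_1)/1 = p_1/p_2.
So x_1*(p_1,p_2) = 20·p_2/p_1, independent of income; and x_2* = (m − 20·p_2)/p_2.
At the given prices: x_1* = 20·0.7/4.4 = 3.1818, and x_2* = 317.1429.
Expenditure on x_1: 4.4·3.1818 = 14; share = 0.0593.

share on x_1 = 0.0593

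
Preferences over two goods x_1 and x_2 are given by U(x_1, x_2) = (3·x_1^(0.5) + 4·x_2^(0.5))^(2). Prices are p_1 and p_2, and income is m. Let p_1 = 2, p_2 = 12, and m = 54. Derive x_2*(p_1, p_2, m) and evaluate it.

MU_x_1 ∝ 3·x_1^(-0.5), MU_x_2 ∝ 4·x_2^(-0.5), so MRS = (3/4)·(x_2/x_1)^(0.5) = p_1/p_2.
Hence x_2/x_1 = ((4/3)·p_1/p_2)^(1/(0.5)), i.e. raised to the 2 power.
Substitute x_2 = (x_2/x_1)·x_1 into the budget: x_1* = m/(p_1 + p_2·(x_2/x_1)).
Numerically x_2/x_1 = 0.049383, so x_1* = 54/(2 + 12·0.049383) = 20.8286 and x_2* = 0.049383·20.8286 = 1.0286.

x_2* = 1.0286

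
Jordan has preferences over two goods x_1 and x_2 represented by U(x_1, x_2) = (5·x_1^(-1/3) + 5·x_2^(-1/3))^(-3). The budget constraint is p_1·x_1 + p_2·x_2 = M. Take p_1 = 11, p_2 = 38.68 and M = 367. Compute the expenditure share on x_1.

share on x_1 = 0.4221

MRS = MU_x_1/MU_x_2 = (x_2/x_1)^(4/3). Set equal to p_1/p_2.
Hence x_2/x_1 = (p_1/p_2)^(1/(4/3)), i.e. raised to the 0.75 power.
Substitute x_2 = (x_2/x_1)·x_1 into the budget: x_1* = M/(p_1 + p_2·(x_2/x_1)).
Numerically x_2/x_1 = 0.38943, so x_1* = 367/(11 + 38.68·0.38943) = 14.0812 and x_2* = 0.38943·14.0812 = 5.4836.
Expenditure on x_1: 11·14.0812 = 154.893; share = 0.4221.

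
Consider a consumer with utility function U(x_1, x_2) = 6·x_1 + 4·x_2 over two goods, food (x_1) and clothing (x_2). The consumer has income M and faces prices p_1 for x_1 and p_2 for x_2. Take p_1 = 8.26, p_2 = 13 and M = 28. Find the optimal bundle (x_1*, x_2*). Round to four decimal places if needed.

x_1* = 3.3898, x_2* = 0

Perfect substitutes: compare marginal utility per dollar. 6/p_1 vs 4/p_2 → 0.7264 vs 0.3077.
x_1 gives more utility per dollar, so spend all income on x_1: x_1* = M/p_1, x_2* = 0.
Numerically: x_1* = 3.3898, x_2* = 0.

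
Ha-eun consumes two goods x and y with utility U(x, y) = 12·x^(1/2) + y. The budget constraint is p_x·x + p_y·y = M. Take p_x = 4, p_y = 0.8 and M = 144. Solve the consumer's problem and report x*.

x* = 1.44

MU_x = 6/√x, MU_y = 1. Tangency: 6/√x = p_x/p_y.
Thus x* = (6·p_y/p_x)² — independent of M — with the rest of income spent on y.
Plugging in: x* = (6·0.8/4)² = 1.44.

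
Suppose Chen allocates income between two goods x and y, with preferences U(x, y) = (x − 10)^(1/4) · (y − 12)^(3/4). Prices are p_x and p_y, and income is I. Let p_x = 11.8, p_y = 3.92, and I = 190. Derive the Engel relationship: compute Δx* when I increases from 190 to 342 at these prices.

Δx* = 3.2203

This is Cobb-Douglas in (x−10, y−12): tangency gives 0.25·p_y·(y−12) = 0.75·p_x·(x−10).
After buying the subsistence bundle (10, 12), a share 0.25 of the remaining income goes to x: x* = 10 + 0.25·(I − 10p_x − 12p_y)/p_x.
Discretionary income = 190 − 10·11.8 − 12·3.92 = 24.96; x* = 10 + 0.25·24.96/11.8 = 10.5288.
At I' = 342: x* = 13.7492. Change: 13.7492 − 10.5288 = 3.2203.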